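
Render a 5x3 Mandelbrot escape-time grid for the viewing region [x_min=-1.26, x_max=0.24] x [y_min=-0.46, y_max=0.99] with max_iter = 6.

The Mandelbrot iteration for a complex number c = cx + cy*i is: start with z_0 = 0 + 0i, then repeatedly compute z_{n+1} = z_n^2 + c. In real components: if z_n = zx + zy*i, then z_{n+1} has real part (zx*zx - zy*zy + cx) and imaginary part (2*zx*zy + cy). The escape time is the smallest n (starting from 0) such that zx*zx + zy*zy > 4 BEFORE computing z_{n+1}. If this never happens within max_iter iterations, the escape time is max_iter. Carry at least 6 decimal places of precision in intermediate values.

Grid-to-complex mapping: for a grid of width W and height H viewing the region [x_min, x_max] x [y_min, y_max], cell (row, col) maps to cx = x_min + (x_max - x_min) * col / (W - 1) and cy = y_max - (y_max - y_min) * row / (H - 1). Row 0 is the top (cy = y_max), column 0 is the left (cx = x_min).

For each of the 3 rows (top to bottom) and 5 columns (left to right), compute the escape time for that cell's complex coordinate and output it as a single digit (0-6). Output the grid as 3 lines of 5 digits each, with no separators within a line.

(row=0, col=0): c = -1.2600 + 0.9900i → escape time 3
(row=0, col=1): c = -0.8850 + 0.9900i → escape time 3
(row=0, col=2): c = -0.5100 + 0.9900i → escape time 4
(row=0, col=3): c = -0.1350 + 0.9900i → escape time 6
(row=0, col=4): c = 0.2400 + 0.9900i → escape time 4
(row=1, col=0): c = -1.2600 + 0.2650i → escape time 6
(row=1, col=1): c = -0.8850 + 0.2650i → escape time 6
(row=1, col=2): c = -0.5100 + 0.2650i → escape time 6
(row=1, col=3): c = -0.1350 + 0.2650i → escape time 6
(row=1, col=4): c = 0.2400 + 0.2650i → escape time 6
(row=2, col=0): c = -1.2600 + -0.4600i → escape time 6
(row=2, col=1): c = -0.8850 + -0.4600i → escape time 6
(row=2, col=2): c = -0.5100 + -0.4600i → escape time 6
(row=2, col=3): c = -0.1350 + -0.4600i → escape time 6
(row=2, col=4): c = 0.2400 + -0.4600i → escape time 6

Answer: 33464
66666
66666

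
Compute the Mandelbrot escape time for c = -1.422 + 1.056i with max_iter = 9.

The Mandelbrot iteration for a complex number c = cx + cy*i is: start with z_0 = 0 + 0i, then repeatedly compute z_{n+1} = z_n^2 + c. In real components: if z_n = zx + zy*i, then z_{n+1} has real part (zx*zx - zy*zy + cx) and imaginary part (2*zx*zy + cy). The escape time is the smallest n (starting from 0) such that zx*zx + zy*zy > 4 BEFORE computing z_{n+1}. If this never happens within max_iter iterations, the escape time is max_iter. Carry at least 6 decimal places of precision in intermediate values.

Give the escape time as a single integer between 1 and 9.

z_0 = 0 + 0i, c = -1.4220 + 1.0560i
Iter 1: z = -1.4220 + 1.0560i, |z|^2 = 3.1372
Iter 2: z = -0.5151 + -1.9473i, |z|^2 = 4.0571
Escaped at iteration 2

Answer: 2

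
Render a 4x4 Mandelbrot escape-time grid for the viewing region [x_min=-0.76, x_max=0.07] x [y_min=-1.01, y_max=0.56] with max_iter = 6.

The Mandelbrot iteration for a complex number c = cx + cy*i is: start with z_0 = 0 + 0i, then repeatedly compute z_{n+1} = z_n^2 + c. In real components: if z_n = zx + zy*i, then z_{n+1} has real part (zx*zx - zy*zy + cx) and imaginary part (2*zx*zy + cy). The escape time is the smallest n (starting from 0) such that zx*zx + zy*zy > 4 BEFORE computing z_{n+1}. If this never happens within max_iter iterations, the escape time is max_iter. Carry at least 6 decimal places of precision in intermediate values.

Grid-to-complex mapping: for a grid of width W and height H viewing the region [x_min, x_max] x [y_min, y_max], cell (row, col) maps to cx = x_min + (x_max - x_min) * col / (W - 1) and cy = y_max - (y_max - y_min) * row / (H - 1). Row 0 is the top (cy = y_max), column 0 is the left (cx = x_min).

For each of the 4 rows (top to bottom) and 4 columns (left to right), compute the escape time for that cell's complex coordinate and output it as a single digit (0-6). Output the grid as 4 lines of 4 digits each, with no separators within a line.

Answer: 6666
6666
6666
3464

Derivation:
(row=0, col=0): c = -0.7600 + 0.5600i → escape time 6
(row=0, col=1): c = -0.4833 + 0.5600i → escape time 6
(row=0, col=2): c = -0.2067 + 0.5600i → escape time 6
(row=0, col=3): c = 0.0700 + 0.5600i → escape time 6
(row=1, col=0): c = -0.7600 + 0.0367i → escape time 6
(row=1, col=1): c = -0.4833 + 0.0367i → escape time 6
(row=1, col=2): c = -0.2067 + 0.0367i → escape time 6
(row=1, col=3): c = 0.0700 + 0.0367i → escape time 6
(row=2, col=0): c = -0.7600 + -0.4867i → escape time 6
(row=2, col=1): c = -0.4833 + -0.4867i → escape time 6
(row=2, col=2): c = -0.2067 + -0.4867i → escape time 6
(row=2, col=3): c = 0.0700 + -0.4867i → escape time 6
(row=3, col=0): c = -0.7600 + -1.0100i → escape time 3
(row=3, col=1): c = -0.4833 + -1.0100i → escape time 4
(row=3, col=2): c = -0.2067 + -1.0100i → escape time 6
(row=3, col=3): c = 0.0700 + -1.0100i → escape time 4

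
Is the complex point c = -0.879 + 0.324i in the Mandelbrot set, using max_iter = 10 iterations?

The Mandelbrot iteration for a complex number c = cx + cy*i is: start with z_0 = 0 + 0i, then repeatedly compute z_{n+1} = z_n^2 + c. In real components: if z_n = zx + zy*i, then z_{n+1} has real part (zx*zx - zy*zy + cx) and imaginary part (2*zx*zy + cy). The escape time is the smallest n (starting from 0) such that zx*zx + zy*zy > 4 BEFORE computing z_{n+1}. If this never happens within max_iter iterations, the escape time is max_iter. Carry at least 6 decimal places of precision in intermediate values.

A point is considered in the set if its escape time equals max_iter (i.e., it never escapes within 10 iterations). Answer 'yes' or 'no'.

Answer: no

Derivation:
z_0 = 0 + 0i, c = -0.8790 + 0.3240i
Iter 1: z = -0.8790 + 0.3240i, |z|^2 = 0.8776
Iter 2: z = -0.2113 + -0.2456i, |z|^2 = 0.1050
Iter 3: z = -0.8947 + 0.4278i, |z|^2 = 0.9834
Iter 4: z = -0.2616 + -0.4415i, |z|^2 = 0.2633
Iter 5: z = -1.0055 + 0.5550i, |z|^2 = 1.3190
Iter 6: z = -0.1761 + -0.7920i, |z|^2 = 0.6583
Iter 7: z = -1.4753 + 0.6029i, |z|^2 = 2.5401
Iter 8: z = 0.9341 + -1.4550i, |z|^2 = 2.9894
Iter 9: z = -2.1234 + -2.3941i, |z|^2 = 10.2406
Escaped at iteration 9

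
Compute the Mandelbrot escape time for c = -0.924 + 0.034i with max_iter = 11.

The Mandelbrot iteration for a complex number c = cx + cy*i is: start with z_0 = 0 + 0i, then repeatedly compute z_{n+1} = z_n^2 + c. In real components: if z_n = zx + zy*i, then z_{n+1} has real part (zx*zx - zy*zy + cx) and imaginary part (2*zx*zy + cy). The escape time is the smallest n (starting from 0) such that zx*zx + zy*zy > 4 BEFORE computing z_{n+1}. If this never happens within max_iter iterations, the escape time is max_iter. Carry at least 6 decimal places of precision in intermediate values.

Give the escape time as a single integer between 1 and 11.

Answer: 11

Derivation:
z_0 = 0 + 0i, c = -0.9240 + 0.0340i
Iter 1: z = -0.9240 + 0.0340i, |z|^2 = 0.8549
Iter 2: z = -0.0714 + -0.0288i, |z|^2 = 0.0059
Iter 3: z = -0.9197 + 0.0381i, |z|^2 = 0.8474
Iter 4: z = -0.0795 + -0.0361i, |z|^2 = 0.0076
Iter 5: z = -0.9190 + 0.0397i, |z|^2 = 0.8461
Iter 6: z = -0.0811 + -0.0390i, |z|^2 = 0.0081
Iter 7: z = -0.9190 + 0.0403i, |z|^2 = 0.8461
Iter 8: z = -0.0811 + -0.0401i, |z|^2 = 0.0082
Iter 9: z = -0.9190 + 0.0405i, |z|^2 = 0.8462
Iter 10: z = -0.0810 + -0.0405i, |z|^2 = 0.0082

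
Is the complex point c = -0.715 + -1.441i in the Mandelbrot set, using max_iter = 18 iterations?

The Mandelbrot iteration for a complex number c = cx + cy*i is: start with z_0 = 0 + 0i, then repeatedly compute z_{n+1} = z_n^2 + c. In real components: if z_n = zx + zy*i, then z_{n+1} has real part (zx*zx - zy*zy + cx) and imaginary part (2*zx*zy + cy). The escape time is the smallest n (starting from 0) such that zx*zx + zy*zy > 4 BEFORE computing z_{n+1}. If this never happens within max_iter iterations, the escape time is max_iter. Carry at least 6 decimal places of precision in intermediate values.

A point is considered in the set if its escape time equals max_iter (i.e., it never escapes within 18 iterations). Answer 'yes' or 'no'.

Answer: no

Derivation:
z_0 = 0 + 0i, c = -0.7150 + -1.4410i
Iter 1: z = -0.7150 + -1.4410i, |z|^2 = 2.5877
Iter 2: z = -2.2803 + 0.6196i, |z|^2 = 5.5835
Escaped at iteration 2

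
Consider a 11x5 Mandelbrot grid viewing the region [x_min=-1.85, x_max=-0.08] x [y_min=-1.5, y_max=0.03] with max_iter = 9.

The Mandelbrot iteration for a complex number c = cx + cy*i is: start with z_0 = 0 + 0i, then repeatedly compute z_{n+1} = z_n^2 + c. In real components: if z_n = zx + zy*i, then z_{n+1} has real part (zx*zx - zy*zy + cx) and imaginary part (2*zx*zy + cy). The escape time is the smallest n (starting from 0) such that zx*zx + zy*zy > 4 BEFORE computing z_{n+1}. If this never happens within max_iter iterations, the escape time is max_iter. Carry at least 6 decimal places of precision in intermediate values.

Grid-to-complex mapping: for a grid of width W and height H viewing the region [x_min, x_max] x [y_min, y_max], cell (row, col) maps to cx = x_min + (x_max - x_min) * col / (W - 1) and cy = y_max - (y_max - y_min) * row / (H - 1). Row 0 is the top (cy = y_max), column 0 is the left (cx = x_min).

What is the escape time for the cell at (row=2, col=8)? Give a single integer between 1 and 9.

z_0 = 0 + 0i, c = -0.4340 + -0.7350i
Iter 1: z = -0.4340 + -0.7350i, |z|^2 = 0.7286
Iter 2: z = -0.7859 + -0.0970i, |z|^2 = 0.6270
Iter 3: z = 0.1742 + -0.5825i, |z|^2 = 0.3697
Iter 4: z = -0.7430 + -0.9379i, |z|^2 = 1.4317
Iter 5: z = -0.7617 + 0.6587i, |z|^2 = 1.0140
Iter 6: z = -0.2878 + -1.7384i, |z|^2 = 3.1050
Iter 7: z = -3.3734 + 0.2655i, |z|^2 = 11.4503
Escaped at iteration 7

Answer: 7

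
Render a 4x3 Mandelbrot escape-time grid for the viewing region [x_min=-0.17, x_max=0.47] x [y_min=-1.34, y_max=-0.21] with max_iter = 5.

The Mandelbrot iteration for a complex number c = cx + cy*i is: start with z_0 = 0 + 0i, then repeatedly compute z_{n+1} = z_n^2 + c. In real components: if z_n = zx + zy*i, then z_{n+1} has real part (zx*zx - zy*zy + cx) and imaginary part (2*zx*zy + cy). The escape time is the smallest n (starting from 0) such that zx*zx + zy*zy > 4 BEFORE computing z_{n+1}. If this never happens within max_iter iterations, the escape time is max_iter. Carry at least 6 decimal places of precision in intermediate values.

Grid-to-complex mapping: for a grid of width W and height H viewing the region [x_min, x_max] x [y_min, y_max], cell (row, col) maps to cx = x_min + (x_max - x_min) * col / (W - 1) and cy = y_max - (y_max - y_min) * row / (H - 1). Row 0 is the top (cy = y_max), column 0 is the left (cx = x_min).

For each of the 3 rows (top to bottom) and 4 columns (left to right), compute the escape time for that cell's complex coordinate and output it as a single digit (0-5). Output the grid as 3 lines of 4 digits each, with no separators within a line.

(row=0, col=0): c = -0.1700 + -0.2100i → escape time 5
(row=0, col=1): c = 0.0433 + -0.2100i → escape time 5
(row=0, col=2): c = 0.2567 + -0.2100i → escape time 5
(row=0, col=3): c = 0.4700 + -0.2100i → escape time 5
(row=1, col=0): c = -0.1700 + -0.7750i → escape time 5
(row=1, col=1): c = 0.0433 + -0.7750i → escape time 5
(row=1, col=2): c = 0.2567 + -0.7750i → escape time 5
(row=1, col=3): c = 0.4700 + -0.7750i → escape time 3
(row=2, col=0): c = -0.1700 + -1.3400i → escape time 2
(row=2, col=1): c = 0.0433 + -1.3400i → escape time 2
(row=2, col=2): c = 0.2567 + -1.3400i → escape time 2
(row=2, col=3): c = 0.4700 + -1.3400i → escape time 2

Answer: 5555
5553
2222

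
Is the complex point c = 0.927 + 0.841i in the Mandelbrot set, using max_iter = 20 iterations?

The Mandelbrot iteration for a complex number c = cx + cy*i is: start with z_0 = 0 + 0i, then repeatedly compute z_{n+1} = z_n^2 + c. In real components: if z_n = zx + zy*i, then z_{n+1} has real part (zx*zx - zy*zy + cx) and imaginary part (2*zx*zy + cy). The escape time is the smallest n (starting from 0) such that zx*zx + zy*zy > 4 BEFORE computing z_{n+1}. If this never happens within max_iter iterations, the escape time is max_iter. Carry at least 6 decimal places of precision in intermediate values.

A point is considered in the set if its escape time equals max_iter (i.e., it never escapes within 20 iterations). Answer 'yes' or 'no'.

z_0 = 0 + 0i, c = 0.9270 + 0.8410i
Iter 1: z = 0.9270 + 0.8410i, |z|^2 = 1.5666
Iter 2: z = 1.0790 + 2.4002i, |z|^2 = 6.9254
Escaped at iteration 2

Answer: no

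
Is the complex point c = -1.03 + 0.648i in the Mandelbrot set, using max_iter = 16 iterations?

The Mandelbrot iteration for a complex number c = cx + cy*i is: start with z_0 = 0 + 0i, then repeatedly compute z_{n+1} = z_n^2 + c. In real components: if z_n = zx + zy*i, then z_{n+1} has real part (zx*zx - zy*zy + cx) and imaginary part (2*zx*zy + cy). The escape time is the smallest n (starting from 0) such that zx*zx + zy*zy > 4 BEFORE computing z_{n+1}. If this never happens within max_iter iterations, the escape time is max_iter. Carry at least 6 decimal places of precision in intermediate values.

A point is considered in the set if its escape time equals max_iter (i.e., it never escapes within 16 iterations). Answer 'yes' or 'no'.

z_0 = 0 + 0i, c = -1.0300 + 0.6480i
Iter 1: z = -1.0300 + 0.6480i, |z|^2 = 1.4808
Iter 2: z = -0.3890 + -0.6869i, |z|^2 = 0.6231
Iter 3: z = -1.3505 + 1.1824i, |z|^2 = 3.2219
Iter 4: z = -0.6043 + -2.5456i, |z|^2 = 6.8453
Escaped at iteration 4

Answer: no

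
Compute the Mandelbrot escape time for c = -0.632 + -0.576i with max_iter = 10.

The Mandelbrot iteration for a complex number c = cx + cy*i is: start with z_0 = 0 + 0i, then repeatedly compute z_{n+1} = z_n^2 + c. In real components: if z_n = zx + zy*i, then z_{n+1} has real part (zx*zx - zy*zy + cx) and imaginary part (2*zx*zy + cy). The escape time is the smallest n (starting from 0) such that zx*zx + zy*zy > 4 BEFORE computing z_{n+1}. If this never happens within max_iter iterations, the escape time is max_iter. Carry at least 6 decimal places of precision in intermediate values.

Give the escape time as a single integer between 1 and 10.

z_0 = 0 + 0i, c = -0.6320 + -0.5760i
Iter 1: z = -0.6320 + -0.5760i, |z|^2 = 0.7312
Iter 2: z = -0.5644 + 0.1521i, |z|^2 = 0.3416
Iter 3: z = -0.3366 + -0.7476i, |z|^2 = 0.6723
Iter 4: z = -1.0776 + -0.0726i, |z|^2 = 1.1666
Iter 5: z = 0.5240 + -0.4194i, |z|^2 = 0.4505
Iter 6: z = -0.5333 + -1.0156i, |z|^2 = 1.3158
Iter 7: z = -1.3790 + 0.5072i, |z|^2 = 2.1589
Iter 8: z = 1.0123 + -1.9750i, |z|^2 = 4.9252
Escaped at iteration 8

Answer: 8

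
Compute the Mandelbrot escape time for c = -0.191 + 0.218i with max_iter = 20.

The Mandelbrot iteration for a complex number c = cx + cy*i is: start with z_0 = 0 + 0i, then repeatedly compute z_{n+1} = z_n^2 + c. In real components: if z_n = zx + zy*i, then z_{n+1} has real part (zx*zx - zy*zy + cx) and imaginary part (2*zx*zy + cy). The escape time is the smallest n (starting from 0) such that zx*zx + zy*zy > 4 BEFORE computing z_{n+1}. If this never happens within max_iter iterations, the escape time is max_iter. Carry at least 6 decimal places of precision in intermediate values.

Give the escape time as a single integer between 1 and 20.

z_0 = 0 + 0i, c = -0.1910 + 0.2180i
Iter 1: z = -0.1910 + 0.2180i, |z|^2 = 0.0840
Iter 2: z = -0.2020 + 0.1347i, |z|^2 = 0.0590
Iter 3: z = -0.1683 + 0.1636i, |z|^2 = 0.0551
Iter 4: z = -0.1894 + 0.1629i, |z|^2 = 0.0624
Iter 5: z = -0.1817 + 0.1563i, |z|^2 = 0.0574
Iter 6: z = -0.1824 + 0.1612i, |z|^2 = 0.0593
Iter 7: z = -0.1837 + 0.1592i, |z|^2 = 0.0591
Iter 8: z = -0.1826 + 0.1595i, |z|^2 = 0.0588
Iter 9: z = -0.1831 + 0.1598i, |z|^2 = 0.0590
Iter 10: z = -0.1830 + 0.1595i, |z|^2 = 0.0589
Iter 11: z = -0.1830 + 0.1596i, |z|^2 = 0.0590
Iter 12: z = -0.1830 + 0.1596i, |z|^2 = 0.0590
Iter 13: z = -0.1830 + 0.1596i, |z|^2 = 0.0589
Iter 14: z = -0.1830 + 0.1596i, |z|^2 = 0.0590
Iter 15: z = -0.1830 + 0.1596i, |z|^2 = 0.0590
Iter 16: z = -0.1830 + 0.1596i, |z|^2 = 0.0590
Iter 17: z = -0.1830 + 0.1596i, |z|^2 = 0.0590
Iter 18: z = -0.1830 + 0.1596i, |z|^2 = 0.0590
Iter 19: z = -0.1830 + 0.1596i, |z|^2 = 0.0590

Answer: 20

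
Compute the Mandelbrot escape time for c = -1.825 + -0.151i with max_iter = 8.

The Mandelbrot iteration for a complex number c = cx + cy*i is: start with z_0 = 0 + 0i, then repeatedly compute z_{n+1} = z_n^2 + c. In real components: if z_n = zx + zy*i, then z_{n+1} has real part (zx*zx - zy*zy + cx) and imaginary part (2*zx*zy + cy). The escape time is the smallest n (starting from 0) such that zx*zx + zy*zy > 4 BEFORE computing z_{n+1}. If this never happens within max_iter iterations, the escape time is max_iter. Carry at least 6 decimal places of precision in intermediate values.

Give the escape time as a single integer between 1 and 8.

Answer: 4

Derivation:
z_0 = 0 + 0i, c = -1.8250 + -0.1510i
Iter 1: z = -1.8250 + -0.1510i, |z|^2 = 3.3534
Iter 2: z = 1.4828 + 0.4001i, |z|^2 = 2.3589
Iter 3: z = 0.2136 + 1.0357i, |z|^2 = 1.1183
Iter 4: z = -2.8520 + 0.2916i, |z|^2 = 8.2191
Escaped at iteration 4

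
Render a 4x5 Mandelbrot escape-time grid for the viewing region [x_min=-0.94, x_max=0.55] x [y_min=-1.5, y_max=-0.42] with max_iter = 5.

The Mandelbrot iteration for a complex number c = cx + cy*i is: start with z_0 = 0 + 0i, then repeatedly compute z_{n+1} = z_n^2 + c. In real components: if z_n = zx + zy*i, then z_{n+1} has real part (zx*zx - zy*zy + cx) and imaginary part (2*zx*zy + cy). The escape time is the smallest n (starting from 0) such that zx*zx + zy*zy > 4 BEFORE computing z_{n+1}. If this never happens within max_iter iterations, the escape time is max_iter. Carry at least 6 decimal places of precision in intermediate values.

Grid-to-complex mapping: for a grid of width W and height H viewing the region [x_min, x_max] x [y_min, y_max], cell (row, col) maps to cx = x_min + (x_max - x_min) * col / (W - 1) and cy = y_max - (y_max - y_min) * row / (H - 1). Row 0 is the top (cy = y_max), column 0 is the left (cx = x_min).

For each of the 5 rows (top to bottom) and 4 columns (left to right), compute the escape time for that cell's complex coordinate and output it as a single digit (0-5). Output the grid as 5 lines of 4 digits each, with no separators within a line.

Answer: 5554
4553
3452
3332
2222

Derivation:
(row=0, col=0): c = -0.9400 + -0.4200i → escape time 5
(row=0, col=1): c = -0.4433 + -0.4200i → escape time 5
(row=0, col=2): c = 0.0533 + -0.4200i → escape time 5
(row=0, col=3): c = 0.5500 + -0.4200i → escape time 4
(row=1, col=0): c = -0.9400 + -0.6900i → escape time 4
(row=1, col=1): c = -0.4433 + -0.6900i → escape time 5
(row=1, col=2): c = 0.0533 + -0.6900i → escape time 5
(row=1, col=3): c = 0.5500 + -0.6900i → escape time 3
(row=2, col=0): c = -0.9400 + -0.9600i → escape time 3
(row=2, col=1): c = -0.4433 + -0.9600i → escape time 4
(row=2, col=2): c = 0.0533 + -0.9600i → escape time 5
(row=2, col=3): c = 0.5500 + -0.9600i → escape time 2
(row=3, col=0): c = -0.9400 + -1.2300i → escape time 3
(row=3, col=1): c = -0.4433 + -1.2300i → escape time 3
(row=3, col=2): c = 0.0533 + -1.2300i → escape time 3
(row=3, col=3): c = 0.5500 + -1.2300i → escape time 2
(row=4, col=0): c = -0.9400 + -1.5000i → escape time 2
(row=4, col=1): c = -0.4433 + -1.5000i → escape time 2
(row=4, col=2): c = 0.0533 + -1.5000i → escape time 2
(row=4, col=3): c = 0.5500 + -1.5000i → escape time 2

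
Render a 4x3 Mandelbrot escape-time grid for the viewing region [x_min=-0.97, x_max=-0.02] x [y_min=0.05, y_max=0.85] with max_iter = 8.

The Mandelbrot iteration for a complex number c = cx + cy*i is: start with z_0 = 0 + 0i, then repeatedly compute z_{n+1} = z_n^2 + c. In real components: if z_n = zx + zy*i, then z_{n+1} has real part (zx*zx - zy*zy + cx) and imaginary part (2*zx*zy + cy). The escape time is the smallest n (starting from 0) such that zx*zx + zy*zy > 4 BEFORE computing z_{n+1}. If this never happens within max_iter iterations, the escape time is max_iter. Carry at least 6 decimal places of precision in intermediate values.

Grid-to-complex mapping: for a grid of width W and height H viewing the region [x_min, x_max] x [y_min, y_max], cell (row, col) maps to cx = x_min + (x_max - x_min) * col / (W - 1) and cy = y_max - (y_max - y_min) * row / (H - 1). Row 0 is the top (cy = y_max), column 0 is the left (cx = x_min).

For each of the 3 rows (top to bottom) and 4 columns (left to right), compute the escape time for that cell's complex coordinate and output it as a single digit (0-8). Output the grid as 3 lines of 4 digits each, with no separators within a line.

(row=0, col=0): c = -0.9700 + 0.8500i → escape time 3
(row=0, col=1): c = -0.6533 + 0.8500i → escape time 4
(row=0, col=2): c = -0.3367 + 0.8500i → escape time 6
(row=0, col=3): c = -0.0200 + 0.8500i → escape time 8
(row=1, col=0): c = -0.9700 + 0.4500i → escape time 5
(row=1, col=1): c = -0.6533 + 0.4500i → escape time 8
(row=1, col=2): c = -0.3367 + 0.4500i → escape time 8
(row=1, col=3): c = -0.0200 + 0.4500i → escape time 8
(row=2, col=0): c = -0.9700 + 0.0500i → escape time 8
(row=2, col=1): c = -0.6533 + 0.0500i → escape time 8
(row=2, col=2): c = -0.3367 + 0.0500i → escape time 8
(row=2, col=3): c = -0.0200 + 0.0500i → escape time 8

Answer: 3468
5888
8888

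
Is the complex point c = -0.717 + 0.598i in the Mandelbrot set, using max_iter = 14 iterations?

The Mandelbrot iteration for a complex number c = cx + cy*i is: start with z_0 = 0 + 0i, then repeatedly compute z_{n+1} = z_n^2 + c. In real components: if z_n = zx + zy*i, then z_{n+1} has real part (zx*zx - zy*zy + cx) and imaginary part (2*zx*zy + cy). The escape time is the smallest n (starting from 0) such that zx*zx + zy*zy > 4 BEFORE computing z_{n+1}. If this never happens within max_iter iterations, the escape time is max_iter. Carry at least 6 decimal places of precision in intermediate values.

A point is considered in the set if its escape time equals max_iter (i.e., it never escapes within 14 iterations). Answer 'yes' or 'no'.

Answer: no

Derivation:
z_0 = 0 + 0i, c = -0.7170 + 0.5980i
Iter 1: z = -0.7170 + 0.5980i, |z|^2 = 0.8717
Iter 2: z = -0.5605 + -0.2595i, |z|^2 = 0.3815
Iter 3: z = -0.4702 + 0.8889i, |z|^2 = 1.0113
Iter 4: z = -1.2862 + -0.2379i, |z|^2 = 1.7108
Iter 5: z = 0.8806 + 1.2100i, |z|^2 = 2.2396
Iter 6: z = -1.4057 + 2.7290i, |z|^2 = 9.4237
Escaped at iteration 6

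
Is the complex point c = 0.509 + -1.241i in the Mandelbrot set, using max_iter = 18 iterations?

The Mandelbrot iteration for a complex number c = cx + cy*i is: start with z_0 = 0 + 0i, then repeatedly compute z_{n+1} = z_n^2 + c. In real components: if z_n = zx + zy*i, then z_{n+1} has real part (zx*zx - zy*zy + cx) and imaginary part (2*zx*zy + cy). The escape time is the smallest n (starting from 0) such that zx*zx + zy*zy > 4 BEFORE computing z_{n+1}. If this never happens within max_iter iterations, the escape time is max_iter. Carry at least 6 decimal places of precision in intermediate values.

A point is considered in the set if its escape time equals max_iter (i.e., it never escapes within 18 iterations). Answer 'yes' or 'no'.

z_0 = 0 + 0i, c = 0.5090 + -1.2410i
Iter 1: z = 0.5090 + -1.2410i, |z|^2 = 1.7992
Iter 2: z = -0.7720 + -2.5043i, |z|^2 = 6.8677
Escaped at iteration 2

Answer: no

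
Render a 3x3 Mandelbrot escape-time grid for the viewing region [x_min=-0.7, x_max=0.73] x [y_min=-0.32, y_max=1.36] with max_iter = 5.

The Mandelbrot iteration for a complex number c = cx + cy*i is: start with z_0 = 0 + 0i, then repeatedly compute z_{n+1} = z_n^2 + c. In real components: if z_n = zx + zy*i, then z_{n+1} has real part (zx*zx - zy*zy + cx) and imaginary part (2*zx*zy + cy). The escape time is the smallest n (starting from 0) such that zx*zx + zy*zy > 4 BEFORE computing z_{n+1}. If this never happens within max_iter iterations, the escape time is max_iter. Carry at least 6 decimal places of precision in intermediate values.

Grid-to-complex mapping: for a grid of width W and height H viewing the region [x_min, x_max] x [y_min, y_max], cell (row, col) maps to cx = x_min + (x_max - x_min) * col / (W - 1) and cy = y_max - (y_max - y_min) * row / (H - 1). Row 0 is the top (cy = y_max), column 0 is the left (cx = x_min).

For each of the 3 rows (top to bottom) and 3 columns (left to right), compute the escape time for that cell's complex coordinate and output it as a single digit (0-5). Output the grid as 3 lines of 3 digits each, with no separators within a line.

(row=0, col=0): c = -0.7000 + 1.3600i → escape time 2
(row=0, col=1): c = 0.0150 + 1.3600i → escape time 2
(row=0, col=2): c = 0.7300 + 1.3600i → escape time 2
(row=1, col=0): c = -0.7000 + 0.5200i → escape time 5
(row=1, col=1): c = 0.0150 + 0.5200i → escape time 5
(row=1, col=2): c = 0.7300 + 0.5200i → escape time 3
(row=2, col=0): c = -0.7000 + -0.3200i → escape time 5
(row=2, col=1): c = 0.0150 + -0.3200i → escape time 5
(row=2, col=2): c = 0.7300 + -0.3200i → escape time 3

Answer: 222
553
553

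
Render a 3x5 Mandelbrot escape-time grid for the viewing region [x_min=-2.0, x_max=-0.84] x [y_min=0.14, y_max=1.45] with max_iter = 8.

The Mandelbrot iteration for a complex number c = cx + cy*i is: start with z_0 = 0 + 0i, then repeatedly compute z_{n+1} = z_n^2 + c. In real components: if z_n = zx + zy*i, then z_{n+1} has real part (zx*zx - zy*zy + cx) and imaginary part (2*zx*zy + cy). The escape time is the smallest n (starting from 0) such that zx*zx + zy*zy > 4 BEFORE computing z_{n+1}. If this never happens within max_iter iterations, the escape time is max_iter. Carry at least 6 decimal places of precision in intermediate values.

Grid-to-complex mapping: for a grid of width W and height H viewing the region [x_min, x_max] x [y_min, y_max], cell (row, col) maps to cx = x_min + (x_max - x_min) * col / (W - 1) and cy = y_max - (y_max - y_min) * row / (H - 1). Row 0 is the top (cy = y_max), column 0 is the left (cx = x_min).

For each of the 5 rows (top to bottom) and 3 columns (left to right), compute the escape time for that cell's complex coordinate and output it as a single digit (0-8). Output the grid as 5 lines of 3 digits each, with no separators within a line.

Answer: 112
123
134
136
188

Derivation:
(row=0, col=0): c = -2.0000 + 1.4500i → escape time 1
(row=0, col=1): c = -1.4200 + 1.4500i → escape time 1
(row=0, col=2): c = -0.8400 + 1.4500i → escape time 2
(row=1, col=0): c = -2.0000 + 1.1225i → escape time 1
(row=1, col=1): c = -1.4200 + 1.1225i → escape time 2
(row=1, col=2): c = -0.8400 + 1.1225i → escape time 3
(row=2, col=0): c = -2.0000 + 0.7950i → escape time 1
(row=2, col=1): c = -1.4200 + 0.7950i → escape time 3
(row=2, col=2): c = -0.8400 + 0.7950i → escape time 4
(row=3, col=0): c = -2.0000 + 0.4675i → escape time 1
(row=3, col=1): c = -1.4200 + 0.4675i → escape time 3
(row=3, col=2): c = -0.8400 + 0.4675i → escape time 6
(row=4, col=0): c = -2.0000 + 0.1400i → escape time 1
(row=4, col=1): c = -1.4200 + 0.1400i → escape time 8
(row=4, col=2): c = -0.8400 + 0.1400i → escape time 8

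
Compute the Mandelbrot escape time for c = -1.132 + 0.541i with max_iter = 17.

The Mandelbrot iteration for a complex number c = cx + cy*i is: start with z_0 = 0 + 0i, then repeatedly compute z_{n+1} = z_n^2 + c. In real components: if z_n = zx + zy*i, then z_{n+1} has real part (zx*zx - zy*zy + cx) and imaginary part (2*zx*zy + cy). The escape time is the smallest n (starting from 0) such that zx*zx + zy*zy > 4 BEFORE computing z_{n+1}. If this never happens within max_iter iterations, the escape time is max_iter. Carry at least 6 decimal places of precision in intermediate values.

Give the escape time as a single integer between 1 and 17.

Answer: 5

Derivation:
z_0 = 0 + 0i, c = -1.1320 + 0.5410i
Iter 1: z = -1.1320 + 0.5410i, |z|^2 = 1.5741
Iter 2: z = -0.1433 + -0.6838i, |z|^2 = 0.4881
Iter 3: z = -1.5791 + 0.7369i, |z|^2 = 3.0366
Iter 4: z = 0.8185 + -1.7863i, |z|^2 = 3.8609
Iter 5: z = -3.6531 + -2.3832i, |z|^2 = 19.0248
Escaped at iteration 5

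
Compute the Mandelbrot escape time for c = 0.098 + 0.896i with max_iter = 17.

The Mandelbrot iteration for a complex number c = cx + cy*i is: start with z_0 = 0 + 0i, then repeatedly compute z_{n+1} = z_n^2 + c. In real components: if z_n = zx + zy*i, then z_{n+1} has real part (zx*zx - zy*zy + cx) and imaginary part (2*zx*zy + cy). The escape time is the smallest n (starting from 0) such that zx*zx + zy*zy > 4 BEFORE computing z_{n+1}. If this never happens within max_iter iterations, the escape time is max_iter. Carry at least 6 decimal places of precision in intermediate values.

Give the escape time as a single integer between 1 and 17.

z_0 = 0 + 0i, c = 0.0980 + 0.8960i
Iter 1: z = 0.0980 + 0.8960i, |z|^2 = 0.8124
Iter 2: z = -0.6952 + 1.0716i, |z|^2 = 1.6317
Iter 3: z = -0.5670 + -0.5940i, |z|^2 = 0.6744
Iter 4: z = 0.0667 + 1.5696i, |z|^2 = 2.4682
Iter 5: z = -2.3613 + 1.1054i, |z|^2 = 6.7978
Escaped at iteration 5

Answer: 5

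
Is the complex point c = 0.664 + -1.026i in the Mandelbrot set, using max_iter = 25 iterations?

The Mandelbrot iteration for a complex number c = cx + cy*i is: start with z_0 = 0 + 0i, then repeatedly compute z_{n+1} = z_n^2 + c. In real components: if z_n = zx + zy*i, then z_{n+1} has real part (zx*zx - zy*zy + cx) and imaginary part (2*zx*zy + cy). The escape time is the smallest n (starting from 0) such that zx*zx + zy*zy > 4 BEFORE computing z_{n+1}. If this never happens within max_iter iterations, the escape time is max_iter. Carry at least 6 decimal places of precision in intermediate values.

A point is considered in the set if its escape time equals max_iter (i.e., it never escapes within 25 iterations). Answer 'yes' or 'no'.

z_0 = 0 + 0i, c = 0.6640 + -1.0260i
Iter 1: z = 0.6640 + -1.0260i, |z|^2 = 1.4936
Iter 2: z = 0.0522 + -2.3885i, |z|^2 = 5.7078
Escaped at iteration 2

Answer: no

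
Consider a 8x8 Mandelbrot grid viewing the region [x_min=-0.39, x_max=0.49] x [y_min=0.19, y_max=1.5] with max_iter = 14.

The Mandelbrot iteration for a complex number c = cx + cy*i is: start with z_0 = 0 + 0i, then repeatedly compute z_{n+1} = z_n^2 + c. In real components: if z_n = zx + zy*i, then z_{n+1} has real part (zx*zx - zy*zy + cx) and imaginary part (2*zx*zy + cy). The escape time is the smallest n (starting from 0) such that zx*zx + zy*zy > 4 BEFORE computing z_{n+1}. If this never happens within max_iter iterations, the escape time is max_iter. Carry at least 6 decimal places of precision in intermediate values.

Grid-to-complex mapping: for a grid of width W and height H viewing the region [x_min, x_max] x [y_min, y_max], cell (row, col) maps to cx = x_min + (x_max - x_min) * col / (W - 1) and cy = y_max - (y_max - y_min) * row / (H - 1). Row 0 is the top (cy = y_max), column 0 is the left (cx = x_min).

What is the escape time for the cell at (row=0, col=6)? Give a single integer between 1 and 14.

z_0 = 0 + 0i, c = 0.3643 + 1.5000i
Iter 1: z = 0.3643 + 1.5000i, |z|^2 = 2.3827
Iter 2: z = -1.7530 + 2.5929i, |z|^2 = 9.7960
Escaped at iteration 2

Answer: 2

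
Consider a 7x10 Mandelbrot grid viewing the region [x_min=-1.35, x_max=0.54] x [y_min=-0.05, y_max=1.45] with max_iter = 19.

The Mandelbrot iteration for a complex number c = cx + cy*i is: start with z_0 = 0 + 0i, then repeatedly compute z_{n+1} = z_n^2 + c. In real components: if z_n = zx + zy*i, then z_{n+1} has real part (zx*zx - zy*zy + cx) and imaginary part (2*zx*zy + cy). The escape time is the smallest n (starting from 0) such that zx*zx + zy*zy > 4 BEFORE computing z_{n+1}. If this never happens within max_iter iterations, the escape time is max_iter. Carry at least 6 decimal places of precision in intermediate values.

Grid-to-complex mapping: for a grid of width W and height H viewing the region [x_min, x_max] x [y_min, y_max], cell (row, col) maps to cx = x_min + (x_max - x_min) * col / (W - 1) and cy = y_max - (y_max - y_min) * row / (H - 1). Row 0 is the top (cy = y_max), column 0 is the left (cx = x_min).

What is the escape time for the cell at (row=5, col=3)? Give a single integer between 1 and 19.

z_0 = 0 + 0i, c = -0.4050 + 0.6167i
Iter 1: z = -0.4050 + 0.6167i, |z|^2 = 0.5443
Iter 2: z = -0.6213 + 0.1172i, |z|^2 = 0.3997
Iter 3: z = -0.0328 + 0.4711i, |z|^2 = 0.2230
Iter 4: z = -0.6258 + 0.5858i, |z|^2 = 0.7348
Iter 5: z = -0.3565 + -0.1166i, |z|^2 = 0.1407
Iter 6: z = -0.2915 + 0.6998i, |z|^2 = 0.5747
Iter 7: z = -0.8097 + 0.2087i, |z|^2 = 0.6991
Iter 8: z = 0.2071 + 0.2787i, |z|^2 = 0.1206
Iter 9: z = -0.4398 + 0.7321i, |z|^2 = 0.7294
Iter 10: z = -0.7475 + -0.0273i, |z|^2 = 0.5595
Iter 11: z = 0.1530 + 0.6575i, |z|^2 = 0.4558
Iter 12: z = -0.8139 + 0.8179i, |z|^2 = 1.3315
Iter 13: z = -0.4115 + -0.7148i, |z|^2 = 0.6802
Iter 14: z = -0.7465 + 1.2050i, |z|^2 = 2.0092
Iter 15: z = -1.2996 + -1.1824i, |z|^2 = 3.0871
Iter 16: z = -0.1142 + 3.6900i, |z|^2 = 13.6294
Escaped at iteration 16

Answer: 16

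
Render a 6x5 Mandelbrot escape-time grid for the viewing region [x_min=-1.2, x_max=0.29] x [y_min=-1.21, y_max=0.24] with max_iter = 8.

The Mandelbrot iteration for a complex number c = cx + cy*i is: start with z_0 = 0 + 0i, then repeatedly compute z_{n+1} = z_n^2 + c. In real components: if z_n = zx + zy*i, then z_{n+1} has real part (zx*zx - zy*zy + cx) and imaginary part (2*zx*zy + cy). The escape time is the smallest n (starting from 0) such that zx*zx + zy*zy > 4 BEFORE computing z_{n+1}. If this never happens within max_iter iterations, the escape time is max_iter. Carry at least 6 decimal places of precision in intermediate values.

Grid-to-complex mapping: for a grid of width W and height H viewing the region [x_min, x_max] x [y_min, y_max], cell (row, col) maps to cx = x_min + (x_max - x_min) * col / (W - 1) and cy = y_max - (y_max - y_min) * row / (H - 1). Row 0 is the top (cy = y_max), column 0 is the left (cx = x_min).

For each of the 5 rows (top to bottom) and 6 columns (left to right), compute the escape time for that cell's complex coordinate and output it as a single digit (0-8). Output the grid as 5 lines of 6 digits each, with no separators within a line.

(row=0, col=0): c = -1.2000 + 0.2400i → escape time 8
(row=0, col=1): c = -0.9020 + 0.2400i → escape time 8
(row=0, col=2): c = -0.6040 + 0.2400i → escape time 8
(row=0, col=3): c = -0.3060 + 0.2400i → escape time 8
(row=0, col=4): c = -0.0080 + 0.2400i → escape time 8
(row=0, col=5): c = 0.2900 + 0.2400i → escape time 8
(row=1, col=0): c = -1.2000 + -0.1225i → escape time 8
(row=1, col=1): c = -0.9020 + -0.1225i → escape time 8
(row=1, col=2): c = -0.6040 + -0.1225i → escape time 8
(row=1, col=3): c = -0.3060 + -0.1225i → escape time 8
(row=1, col=4): c = -0.0080 + -0.1225i → escape time 8
(row=1, col=5): c = 0.2900 + -0.1225i → escape time 8
(row=2, col=0): c = -1.2000 + -0.4850i → escape time 5
(row=2, col=1): c = -0.9020 + -0.4850i → escape time 5
(row=2, col=2): c = -0.6040 + -0.4850i → escape time 8
(row=2, col=3): c = -0.3060 + -0.4850i → escape time 8
(row=2, col=4): c = -0.0080 + -0.4850i → escape time 8
(row=2, col=5): c = 0.2900 + -0.4850i → escape time 8
(row=3, col=0): c = -1.2000 + -0.8475i → escape time 3
(row=3, col=1): c = -0.9020 + -0.8475i → escape time 3
(row=3, col=2): c = -0.6040 + -0.8475i → escape time 4
(row=3, col=3): c = -0.3060 + -0.8475i → escape time 8
(row=3, col=4): c = -0.0080 + -0.8475i → escape time 8
(row=3, col=5): c = 0.2900 + -0.8475i → escape time 4
(row=4, col=0): c = -1.2000 + -1.2100i → escape time 2
(row=4, col=1): c = -0.9020 + -1.2100i → escape time 3
(row=4, col=2): c = -0.6040 + -1.2100i → escape time 3
(row=4, col=3): c = -0.3060 + -1.2100i → escape time 3
(row=4, col=4): c = -0.0080 + -1.2100i → escape time 3
(row=4, col=5): c = 0.2900 + -1.2100i → escape time 2

Answer: 888888
888888
558888
334884
233332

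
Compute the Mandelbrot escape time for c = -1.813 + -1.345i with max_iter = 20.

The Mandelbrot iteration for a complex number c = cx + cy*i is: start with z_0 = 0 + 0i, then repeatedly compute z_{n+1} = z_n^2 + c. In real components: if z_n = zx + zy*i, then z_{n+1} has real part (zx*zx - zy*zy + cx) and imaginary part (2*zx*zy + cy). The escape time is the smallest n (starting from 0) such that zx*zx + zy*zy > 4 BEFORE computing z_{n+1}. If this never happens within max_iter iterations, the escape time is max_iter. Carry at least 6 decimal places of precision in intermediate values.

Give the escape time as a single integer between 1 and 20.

z_0 = 0 + 0i, c = -1.8130 + -1.3450i
Iter 1: z = -1.8130 + -1.3450i, |z|^2 = 5.0960
Escaped at iteration 1

Answer: 1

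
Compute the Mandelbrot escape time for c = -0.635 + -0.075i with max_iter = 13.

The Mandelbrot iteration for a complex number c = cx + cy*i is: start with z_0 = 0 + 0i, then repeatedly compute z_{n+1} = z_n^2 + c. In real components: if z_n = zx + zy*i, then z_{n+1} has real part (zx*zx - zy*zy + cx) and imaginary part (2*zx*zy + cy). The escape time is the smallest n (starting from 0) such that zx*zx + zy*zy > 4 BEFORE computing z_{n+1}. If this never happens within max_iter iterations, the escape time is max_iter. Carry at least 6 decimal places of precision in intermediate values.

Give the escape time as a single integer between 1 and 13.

z_0 = 0 + 0i, c = -0.6350 + -0.0750i
Iter 1: z = -0.6350 + -0.0750i, |z|^2 = 0.4088
Iter 2: z = -0.2374 + 0.0203i, |z|^2 = 0.0568
Iter 3: z = -0.5791 + -0.0846i, |z|^2 = 0.3425
Iter 4: z = -0.3069 + 0.0230i, |z|^2 = 0.0947
Iter 5: z = -0.5414 + -0.0891i, |z|^2 = 0.3010
Iter 6: z = -0.3499 + 0.0215i, |z|^2 = 0.1229
Iter 7: z = -0.5131 + -0.0900i, |z|^2 = 0.2713
Iter 8: z = -0.3799 + 0.0174i, |z|^2 = 0.1446
Iter 9: z = -0.4910 + -0.0882i, |z|^2 = 0.2489
Iter 10: z = -0.4017 + 0.0116i, |z|^2 = 0.1615
Iter 11: z = -0.4738 + -0.0843i, |z|^2 = 0.2316
Iter 12: z = -0.4177 + 0.0049i, |z|^2 = 0.1745

Answer: 13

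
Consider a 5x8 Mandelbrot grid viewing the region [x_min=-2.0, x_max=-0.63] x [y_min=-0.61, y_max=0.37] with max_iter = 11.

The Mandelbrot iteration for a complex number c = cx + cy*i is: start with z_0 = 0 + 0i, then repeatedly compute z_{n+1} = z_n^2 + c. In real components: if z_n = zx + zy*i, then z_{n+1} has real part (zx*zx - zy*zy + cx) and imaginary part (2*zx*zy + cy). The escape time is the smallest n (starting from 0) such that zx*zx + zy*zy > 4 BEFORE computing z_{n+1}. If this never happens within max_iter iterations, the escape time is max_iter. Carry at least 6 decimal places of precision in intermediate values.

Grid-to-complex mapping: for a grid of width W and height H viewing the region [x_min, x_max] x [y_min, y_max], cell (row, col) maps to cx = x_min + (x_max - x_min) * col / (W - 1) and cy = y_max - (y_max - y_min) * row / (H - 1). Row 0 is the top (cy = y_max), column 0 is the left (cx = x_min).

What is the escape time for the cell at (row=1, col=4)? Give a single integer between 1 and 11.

z_0 = 0 + 0i, c = -0.6300 + 0.2300i
Iter 1: z = -0.6300 + 0.2300i, |z|^2 = 0.4498
Iter 2: z = -0.2860 + -0.0598i, |z|^2 = 0.0854
Iter 3: z = -0.5518 + 0.2642i, |z|^2 = 0.3743
Iter 4: z = -0.3953 + -0.0616i, |z|^2 = 0.1601
Iter 5: z = -0.4775 + 0.2787i, |z|^2 = 0.3057
Iter 6: z = -0.4797 + -0.0361i, |z|^2 = 0.2314
Iter 7: z = -0.4012 + 0.2647i, |z|^2 = 0.2310
Iter 8: z = -0.5391 + 0.0176i, |z|^2 = 0.2909
Iter 9: z = -0.3397 + 0.2110i, |z|^2 = 0.1599
Iter 10: z = -0.5591 + 0.0866i, |z|^2 = 0.3201

Answer: 11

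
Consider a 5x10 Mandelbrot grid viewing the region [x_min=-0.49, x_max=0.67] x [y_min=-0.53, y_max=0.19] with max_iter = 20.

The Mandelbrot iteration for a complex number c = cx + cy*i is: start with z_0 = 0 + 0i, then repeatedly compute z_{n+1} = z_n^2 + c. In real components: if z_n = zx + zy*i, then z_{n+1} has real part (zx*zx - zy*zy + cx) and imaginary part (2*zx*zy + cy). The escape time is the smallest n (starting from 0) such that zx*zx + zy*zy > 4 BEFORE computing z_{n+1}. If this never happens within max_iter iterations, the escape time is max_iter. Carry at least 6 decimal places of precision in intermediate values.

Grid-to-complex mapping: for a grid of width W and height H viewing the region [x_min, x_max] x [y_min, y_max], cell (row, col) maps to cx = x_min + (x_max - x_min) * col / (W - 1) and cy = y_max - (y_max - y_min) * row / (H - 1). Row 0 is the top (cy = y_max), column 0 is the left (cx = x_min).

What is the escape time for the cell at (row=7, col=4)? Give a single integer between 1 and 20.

Answer: 3

Derivation:
z_0 = 0 + 0i, c = 0.6700 + -0.3700i
Iter 1: z = 0.6700 + -0.3700i, |z|^2 = 0.5858
Iter 2: z = 0.9820 + -0.8658i, |z|^2 = 1.7139
Iter 3: z = 0.8847 + -2.0704i, |z|^2 = 5.0694
Escaped at iteration 3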